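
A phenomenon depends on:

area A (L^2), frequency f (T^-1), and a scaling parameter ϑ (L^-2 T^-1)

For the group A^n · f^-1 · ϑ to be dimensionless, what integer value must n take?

1

Balance the L exponent: (2)·n from A, plus −(0) + (-2) = -2 from the rest, must sum to zero.
2n − 2 = 0, so n = 1.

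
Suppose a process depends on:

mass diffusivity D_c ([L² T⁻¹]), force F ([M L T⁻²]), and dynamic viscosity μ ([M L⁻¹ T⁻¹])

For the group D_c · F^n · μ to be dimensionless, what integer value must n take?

-1

Balance the M exponent: (1)·n from F, plus (0) + (1) = 1 from the rest, must sum to zero.
n + 1 = 0, so n = -1.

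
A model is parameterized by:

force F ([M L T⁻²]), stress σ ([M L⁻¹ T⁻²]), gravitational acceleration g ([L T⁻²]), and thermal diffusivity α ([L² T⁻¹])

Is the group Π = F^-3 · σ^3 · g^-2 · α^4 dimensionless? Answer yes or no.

yes

Sum the exponent of each base dimension across the product:
  M: −3·[F]_M + 3·[σ]_M − 2·[g]_M + 4·[α]_M = −3·(1) + 3·(1) − 2·(0) + 4·(0) = 0
  L: −3·[F]_L + 3·[σ]_L − 2·[g]_L + 4·[α]_L = −3·(1) + 3·(-1) − 2·(1) + 4·(2) = 0
  T: −3·[F]_T + 3·[σ]_T − 2·[g]_T + 4·[α]_T = −3·(-2) + 3·(-2) − 2·(-2) + 4·(-1) = 0
  Θ: −3·[F]_Θ + 3·[σ]_Θ − 2·[g]_Θ + 4·[α]_Θ = −3·(0) + 3·(0) − 2·(0) + 4·(0) = 0
All base exponents vanish — dimensionless.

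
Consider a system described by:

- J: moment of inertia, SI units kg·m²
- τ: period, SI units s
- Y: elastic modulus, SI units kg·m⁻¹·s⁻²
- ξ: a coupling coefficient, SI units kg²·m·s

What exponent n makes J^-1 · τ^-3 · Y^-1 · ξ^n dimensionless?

Balance the M exponent: (2)·n from ξ, plus −(1) − 3·(0) − (1) = -2 from the rest, must sum to zero.
2n − 2 = 0, so n = 1.

1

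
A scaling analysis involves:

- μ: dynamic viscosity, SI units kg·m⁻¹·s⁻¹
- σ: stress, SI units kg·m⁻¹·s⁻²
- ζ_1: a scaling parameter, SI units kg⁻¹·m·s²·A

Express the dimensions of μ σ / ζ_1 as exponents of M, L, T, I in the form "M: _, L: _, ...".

Collect each base-dimension exponent across the product:
  M: (1) + (1) − (-1) = 3
  L: (-1) + (-1) − (1) = -3
  T: (-1) + (-2) − (2) = -5
  I: (0) + (0) − (1) = -1
So the dimensions are [M³ L⁻³ T⁻⁵ I⁻¹].

M: 3, L: -3, T: -5, I: -1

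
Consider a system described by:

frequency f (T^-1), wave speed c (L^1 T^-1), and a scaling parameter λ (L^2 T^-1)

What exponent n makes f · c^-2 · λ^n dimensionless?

1

Balance the L exponent: (2)·n from λ, plus (0) − 2·(1) = -2 from the rest, must sum to zero.
2n − 2 = 0, so n = 1.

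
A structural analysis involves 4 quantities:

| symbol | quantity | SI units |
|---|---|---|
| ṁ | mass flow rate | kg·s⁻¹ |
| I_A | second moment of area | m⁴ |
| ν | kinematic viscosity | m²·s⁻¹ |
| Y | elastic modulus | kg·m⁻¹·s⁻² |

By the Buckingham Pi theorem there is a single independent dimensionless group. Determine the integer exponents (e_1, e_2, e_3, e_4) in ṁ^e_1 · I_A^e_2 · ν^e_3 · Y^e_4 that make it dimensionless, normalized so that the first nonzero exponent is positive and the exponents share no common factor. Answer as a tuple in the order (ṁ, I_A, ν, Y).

M: e_1·(1) + e_2·(0) + e_3·(0) + e_4·(1) = 0
L: e_1·(0) + e_2·(4) + e_3·(2) + e_4·(-1) = 0
T: e_1·(-1) + e_2·(0) + e_3·(-1) + e_4·(-2) = 0
Solving this homogeneous linear system for the smallest-integer solution (first nonzero entry positive) gives (4, -3, 4, -4).

(4, -3, 4, -4)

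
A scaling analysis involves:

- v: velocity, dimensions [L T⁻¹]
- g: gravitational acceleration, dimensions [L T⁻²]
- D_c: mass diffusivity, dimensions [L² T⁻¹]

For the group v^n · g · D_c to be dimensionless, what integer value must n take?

Balance the L exponent: (1)·n from v, plus (1) + (2) = 3 from the rest, must sum to zero.
n + 3 = 0, so n = -3.

-3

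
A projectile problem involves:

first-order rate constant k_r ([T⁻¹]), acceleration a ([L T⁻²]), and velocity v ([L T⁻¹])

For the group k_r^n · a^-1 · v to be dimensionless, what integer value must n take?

1

Balance the T exponent: (-1)·n from k_r, plus −(-2) + (-1) = 1 from the rest, must sum to zero.
−n + 1 = 0, so n = 1.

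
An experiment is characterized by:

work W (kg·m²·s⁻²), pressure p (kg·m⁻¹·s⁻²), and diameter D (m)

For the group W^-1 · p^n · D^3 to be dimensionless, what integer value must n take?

Balance the M exponent: (1)·n from p, plus −(1) + 3·(0) = -1 from the rest, must sum to zero.
n − 1 = 0, so n = 1.

1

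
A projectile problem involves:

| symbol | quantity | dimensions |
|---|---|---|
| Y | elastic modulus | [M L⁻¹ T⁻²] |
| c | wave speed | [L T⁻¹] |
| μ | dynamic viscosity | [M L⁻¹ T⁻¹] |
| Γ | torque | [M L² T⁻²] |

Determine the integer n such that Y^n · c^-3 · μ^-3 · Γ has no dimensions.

Balance the M exponent: (1)·n from Y, plus −3·(0) − 3·(1) + (1) = -2 from the rest, must sum to zero.
n − 2 = 0, so n = 2.

2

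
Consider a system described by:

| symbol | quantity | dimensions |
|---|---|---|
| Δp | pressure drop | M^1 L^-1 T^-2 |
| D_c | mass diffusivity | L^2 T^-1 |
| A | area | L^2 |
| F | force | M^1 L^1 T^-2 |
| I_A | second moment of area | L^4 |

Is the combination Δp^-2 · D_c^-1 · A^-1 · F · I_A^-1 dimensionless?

no

Sum the exponent of each base dimension across the product:
  M: −2·[Δp]_M − [D_c]_M − [A]_M + [F]_M − [I_A]_M = −2·(1) − (0) − (0) + (1) − (0) = -1
  L: −2·[Δp]_L − [D_c]_L − [A]_L + [F]_L − [I_A]_L = −2·(-1) − (2) − (2) + (1) − (4) = -5
  T: −2·[Δp]_T − [D_c]_T − [A]_T + [F]_T − [I_A]_T = −2·(-2) − (-1) − (0) + (-2) − (0) = 3
Net dimensions [M⁻¹ L⁻⁵ T³] ≠ [1] — not dimensionless.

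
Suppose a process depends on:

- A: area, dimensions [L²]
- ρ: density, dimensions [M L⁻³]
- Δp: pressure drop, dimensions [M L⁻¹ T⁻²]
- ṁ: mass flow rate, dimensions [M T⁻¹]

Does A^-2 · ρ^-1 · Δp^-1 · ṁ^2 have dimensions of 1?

Sum the exponent of each base dimension across the product:
  M: −2·[A]_M − [ρ]_M − [Δp]_M + 2·[ṁ]_M = −2·(0) − (1) − (1) + 2·(1) = 0
  L: −2·[A]_L − [ρ]_L − [Δp]_L + 2·[ṁ]_L = −2·(2) − (-3) − (-1) + 2·(0) = 0
  T: −2·[A]_T − [ρ]_T − [Δp]_T + 2·[ṁ]_T = −2·(0) − (0) − (-2) + 2·(-1) = 0
  I: −2·[A]_I − [ρ]_I − [Δp]_I + 2·[ṁ]_I = −2·(0) − (0) − (0) + 2·(0) = 0
All base exponents vanish — dimensionless.

yes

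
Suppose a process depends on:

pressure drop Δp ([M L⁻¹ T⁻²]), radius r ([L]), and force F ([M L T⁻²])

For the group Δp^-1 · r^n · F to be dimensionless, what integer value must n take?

Balance the L exponent: (1)·n from r, plus −(-1) + (1) = 2 from the rest, must sum to zero.
n + 2 = 0, so n = -2.

-2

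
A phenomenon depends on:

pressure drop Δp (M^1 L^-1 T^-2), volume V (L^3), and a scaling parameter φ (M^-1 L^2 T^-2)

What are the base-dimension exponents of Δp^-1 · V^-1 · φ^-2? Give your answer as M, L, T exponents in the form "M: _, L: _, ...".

M: 1, L: -6, T: 6

Collect each base-dimension exponent across the product:
  M: −(1) − (0) − 2·(-1) = 1
  L: −(-1) − (3) − 2·(2) = -6
  T: −(-2) − (0) − 2·(-2) = 6
So the dimensions are [M L⁻⁶ T⁶].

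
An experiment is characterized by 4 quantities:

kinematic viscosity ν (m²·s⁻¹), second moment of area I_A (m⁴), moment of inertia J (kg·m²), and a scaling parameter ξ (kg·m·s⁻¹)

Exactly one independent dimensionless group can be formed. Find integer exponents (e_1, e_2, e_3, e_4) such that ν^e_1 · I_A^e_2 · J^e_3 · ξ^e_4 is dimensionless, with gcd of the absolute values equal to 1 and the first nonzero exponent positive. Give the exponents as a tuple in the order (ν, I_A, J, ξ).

(4, -3, 4, -4)

M: e_1·(0) + e_2·(0) + e_3·(1) + e_4·(1) = 0
L: e_1·(2) + e_2·(4) + e_3·(2) + e_4·(1) = 0
T: e_1·(-1) + e_2·(0) + e_3·(0) + e_4·(-1) = 0
Solving this homogeneous linear system for the smallest-integer solution (first nonzero entry positive) gives (4, -3, 4, -4).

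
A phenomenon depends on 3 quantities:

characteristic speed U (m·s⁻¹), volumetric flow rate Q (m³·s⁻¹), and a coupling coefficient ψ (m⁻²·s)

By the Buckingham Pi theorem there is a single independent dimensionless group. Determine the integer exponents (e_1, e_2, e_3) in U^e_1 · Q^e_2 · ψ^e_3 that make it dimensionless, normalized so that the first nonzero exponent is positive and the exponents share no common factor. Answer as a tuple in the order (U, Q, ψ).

(1, 1, 2)

L: e_1·(1) + e_2·(3) + e_3·(-2) = 0
T: e_1·(-1) + e_2·(-1) + e_3·(1) = 0
Solving this homogeneous linear system for the smallest-integer solution (first nonzero entry positive) gives (1, 1, 2).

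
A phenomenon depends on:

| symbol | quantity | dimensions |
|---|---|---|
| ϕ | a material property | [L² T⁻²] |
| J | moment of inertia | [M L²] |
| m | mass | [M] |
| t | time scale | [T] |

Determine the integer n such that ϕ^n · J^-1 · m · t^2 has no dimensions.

1

Balance the L exponent: (2)·n from ϕ, plus −(2) + (0) + 2·(0) = -2 from the rest, must sum to zero.
2n − 2 = 0, so n = 1.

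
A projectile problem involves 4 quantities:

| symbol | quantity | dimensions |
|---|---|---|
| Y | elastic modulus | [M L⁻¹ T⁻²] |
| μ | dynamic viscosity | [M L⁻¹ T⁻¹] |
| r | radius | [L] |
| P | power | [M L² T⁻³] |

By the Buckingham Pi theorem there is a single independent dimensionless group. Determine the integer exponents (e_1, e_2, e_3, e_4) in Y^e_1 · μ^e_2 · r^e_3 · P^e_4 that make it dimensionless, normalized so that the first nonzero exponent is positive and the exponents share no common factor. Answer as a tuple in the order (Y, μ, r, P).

M: e_1·(1) + e_2·(1) + e_3·(0) + e_4·(1) = 0
L: e_1·(-1) + e_2·(-1) + e_3·(1) + e_4·(2) = 0
T: e_1·(-2) + e_2·(-1) + e_3·(0) + e_4·(-3) = 0
Solving this homogeneous linear system for the smallest-integer solution (first nonzero entry positive) gives (2, -1, 3, -1).

(2, -1, 3, -1)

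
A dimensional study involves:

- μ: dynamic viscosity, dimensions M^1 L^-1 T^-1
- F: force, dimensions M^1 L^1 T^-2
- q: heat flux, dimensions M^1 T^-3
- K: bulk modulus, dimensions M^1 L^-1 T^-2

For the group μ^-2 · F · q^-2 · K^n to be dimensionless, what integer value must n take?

3

Balance the M exponent: (1)·n from K, plus −2·(1) + (1) − 2·(1) = -3 from the rest, must sum to zero.
n − 3 = 0, so n = 3.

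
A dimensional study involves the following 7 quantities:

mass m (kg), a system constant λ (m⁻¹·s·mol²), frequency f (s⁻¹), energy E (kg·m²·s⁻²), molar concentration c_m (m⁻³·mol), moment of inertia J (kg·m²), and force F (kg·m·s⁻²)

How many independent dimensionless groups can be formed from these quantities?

There are 7 variables and 4 base dimensions (M, L, T, N).
The dimension matrix has rank 4.
Independent dimensionless groups: 7 − 4 = 3.

3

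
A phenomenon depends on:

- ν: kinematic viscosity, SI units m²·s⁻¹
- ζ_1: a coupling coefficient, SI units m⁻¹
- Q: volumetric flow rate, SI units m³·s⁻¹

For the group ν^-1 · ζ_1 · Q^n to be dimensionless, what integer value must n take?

Balance the L exponent: (3)·n from Q, plus −(2) + (-1) = -3 from the rest, must sum to zero.
3n − 3 = 0, so n = 1.

1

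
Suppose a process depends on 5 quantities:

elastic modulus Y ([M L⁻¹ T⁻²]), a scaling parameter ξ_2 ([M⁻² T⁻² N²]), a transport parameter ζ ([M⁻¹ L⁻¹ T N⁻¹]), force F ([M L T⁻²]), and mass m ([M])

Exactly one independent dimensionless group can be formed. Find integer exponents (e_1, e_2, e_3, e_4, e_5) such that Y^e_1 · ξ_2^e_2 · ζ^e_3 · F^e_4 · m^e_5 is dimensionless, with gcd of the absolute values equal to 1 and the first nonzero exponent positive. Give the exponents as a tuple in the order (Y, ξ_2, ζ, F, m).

(1, -1, -2, -1, -4)

M: e_1·(1) + e_2·(-2) + e_3·(-1) + e_4·(1) + e_5·(1) = 0
L: e_1·(-1) + e_2·(0) + e_3·(-1) + e_4·(1) + e_5·(0) = 0
T: e_1·(-2) + e_2·(-2) + e_3·(1) + e_4·(-2) + e_5·(0) = 0
N: e_1·(0) + e_2·(2) + e_3·(-1) + e_4·(0) + e_5·(0) = 0
Solving this homogeneous linear system for the smallest-integer solution (first nonzero entry positive) gives (1, -1, -2, -1, -4).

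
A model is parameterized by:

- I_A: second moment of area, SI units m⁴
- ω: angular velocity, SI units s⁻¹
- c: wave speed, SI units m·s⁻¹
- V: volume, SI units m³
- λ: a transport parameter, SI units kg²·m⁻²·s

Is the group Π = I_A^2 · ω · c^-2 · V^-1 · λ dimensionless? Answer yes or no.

no

Sum the exponent of each base dimension across the product:
  M: 2·[I_A]_M + [ω]_M − 2·[c]_M − [V]_M + [λ]_M = 2·(0) + (0) − 2·(0) − (0) + (2) = 2
  L: 2·[I_A]_L + [ω]_L − 2·[c]_L − [V]_L + [λ]_L = 2·(4) + (0) − 2·(1) − (3) + (-2) = 1
  T: 2·[I_A]_T + [ω]_T − 2·[c]_T − [V]_T + [λ]_T = 2·(0) + (-1) − 2·(-1) − (0) + (1) = 2
Net dimensions [M² L T²] ≠ [1] — not dimensionless.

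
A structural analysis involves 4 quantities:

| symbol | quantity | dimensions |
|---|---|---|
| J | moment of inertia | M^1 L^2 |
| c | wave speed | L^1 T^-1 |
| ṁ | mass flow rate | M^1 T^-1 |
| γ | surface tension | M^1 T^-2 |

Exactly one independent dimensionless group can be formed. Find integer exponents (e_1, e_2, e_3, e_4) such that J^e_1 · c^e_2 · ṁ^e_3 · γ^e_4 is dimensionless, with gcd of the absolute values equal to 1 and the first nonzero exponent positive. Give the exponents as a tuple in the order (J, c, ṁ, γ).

(1, -2, -4, 3)

M: e_1·(1) + e_2·(0) + e_3·(1) + e_4·(1) = 0
L: e_1·(2) + e_2·(1) + e_3·(0) + e_4·(0) = 0
T: e_1·(0) + e_2·(-1) + e_3·(-1) + e_4·(-2) = 0
Solving this homogeneous linear system for the smallest-integer solution (first nonzero entry positive) gives (1, -2, -4, 3).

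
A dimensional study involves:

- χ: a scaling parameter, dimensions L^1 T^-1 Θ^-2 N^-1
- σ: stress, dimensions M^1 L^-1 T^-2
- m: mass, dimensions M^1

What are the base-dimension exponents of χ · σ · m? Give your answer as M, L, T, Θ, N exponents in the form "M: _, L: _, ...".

Collect each base-dimension exponent across the product:
  M: (0) + (1) + (1) = 2
  L: (1) + (-1) + (0) = 0
  T: (-1) + (-2) + (0) = -3
  Θ: (-2) + (0) + (0) = -2
  N: (-1) + (0) + (0) = -1
So the dimensions are [M² T⁻³ Θ⁻² N⁻¹].

M: 2, L: 0, T: -3, Θ: -2, N: -1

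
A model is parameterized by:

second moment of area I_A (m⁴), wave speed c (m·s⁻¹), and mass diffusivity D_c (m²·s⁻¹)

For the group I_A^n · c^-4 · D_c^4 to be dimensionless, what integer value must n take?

-1

Balance the L exponent: (4)·n from I_A, plus −4·(1) + 4·(2) = 4 from the rest, must sum to zero.
4n + 4 = 0, so n = -1.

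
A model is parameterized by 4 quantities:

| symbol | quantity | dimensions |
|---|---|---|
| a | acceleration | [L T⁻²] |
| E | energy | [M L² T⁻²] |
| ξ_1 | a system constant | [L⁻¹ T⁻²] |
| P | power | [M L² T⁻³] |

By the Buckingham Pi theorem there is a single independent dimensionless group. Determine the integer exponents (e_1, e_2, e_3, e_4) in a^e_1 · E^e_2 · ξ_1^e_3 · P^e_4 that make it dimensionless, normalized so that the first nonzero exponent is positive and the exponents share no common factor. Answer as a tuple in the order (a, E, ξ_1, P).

(1, 4, 1, -4)

M: e_1·(0) + e_2·(1) + e_3·(0) + e_4·(1) = 0
L: e_1·(1) + e_2·(2) + e_3·(-1) + e_4·(2) = 0
T: e_1·(-2) + e_2·(-2) + e_3·(-2) + e_4·(-3) = 0
Solving this homogeneous linear system for the smallest-integer solution (first nonzero entry positive) gives (1, 4, 1, -4).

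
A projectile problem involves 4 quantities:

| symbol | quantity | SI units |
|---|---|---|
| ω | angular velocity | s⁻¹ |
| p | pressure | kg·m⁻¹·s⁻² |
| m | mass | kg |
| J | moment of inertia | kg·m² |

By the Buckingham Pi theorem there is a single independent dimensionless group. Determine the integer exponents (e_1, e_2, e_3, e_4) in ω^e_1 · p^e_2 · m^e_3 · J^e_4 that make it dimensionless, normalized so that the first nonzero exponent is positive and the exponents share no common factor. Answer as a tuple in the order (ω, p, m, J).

M: e_1·(0) + e_2·(1) + e_3·(1) + e_4·(1) = 0
L: e_1·(0) + e_2·(-1) + e_3·(0) + e_4·(2) = 0
T: e_1·(-1) + e_2·(-2) + e_3·(0) + e_4·(0) = 0
Solving this homogeneous linear system for the smallest-integer solution (first nonzero entry positive) gives (4, -2, 3, -1).

(4, -2, 3, -1)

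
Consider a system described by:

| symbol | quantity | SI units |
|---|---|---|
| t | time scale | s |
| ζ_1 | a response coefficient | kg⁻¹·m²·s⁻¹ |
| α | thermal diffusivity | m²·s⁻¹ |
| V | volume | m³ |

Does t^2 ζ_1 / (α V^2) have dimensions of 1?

Sum the exponent of each base dimension across the product:
  M: 2·[t]_M + [ζ_1]_M − [α]_M − 2·[V]_M = 2·(0) + (-1) − (0) − 2·(0) = -1
  L: 2·[t]_L + [ζ_1]_L − [α]_L − 2·[V]_L = 2·(0) + (2) − (2) − 2·(3) = -6
  T: 2·[t]_T + [ζ_1]_T − [α]_T − 2·[V]_T = 2·(1) + (-1) − (-1) − 2·(0) = 2
Net dimensions [M⁻¹ L⁻⁶ T²] ≠ [1] — not dimensionless.

no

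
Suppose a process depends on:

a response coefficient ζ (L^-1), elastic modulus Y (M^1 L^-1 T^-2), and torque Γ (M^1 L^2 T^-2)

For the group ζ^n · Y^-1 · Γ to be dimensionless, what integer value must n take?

3

Balance the L exponent: (-1)·n from ζ, plus −(-1) + (2) = 3 from the rest, must sum to zero.
−n + 3 = 0, so n = 3.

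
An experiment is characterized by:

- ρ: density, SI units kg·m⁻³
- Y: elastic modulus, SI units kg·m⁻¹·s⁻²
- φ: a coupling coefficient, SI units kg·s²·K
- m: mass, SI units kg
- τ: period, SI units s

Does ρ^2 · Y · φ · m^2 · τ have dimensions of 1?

Sum the exponent of each base dimension across the product:
  M: 2·[ρ]_M + [Y]_M + [φ]_M + 2·[m]_M + [τ]_M = 2·(1) + (1) + (1) + 2·(1) + (0) = 6
  L: 2·[ρ]_L + [Y]_L + [φ]_L + 2·[m]_L + [τ]_L = 2·(-3) + (-1) + (0) + 2·(0) + (0) = -7
  T: 2·[ρ]_T + [Y]_T + [φ]_T + 2·[m]_T + [τ]_T = 2·(0) + (-2) + (2) + 2·(0) + (1) = 1
  Θ: 2·[ρ]_Θ + [Y]_Θ + [φ]_Θ + 2·[m]_Θ + [τ]_Θ = 2·(0) + (0) + (1) + 2·(0) + (0) = 1
Net dimensions [M⁶ L⁻⁷ T Θ] ≠ [1] — not dimensionless.

no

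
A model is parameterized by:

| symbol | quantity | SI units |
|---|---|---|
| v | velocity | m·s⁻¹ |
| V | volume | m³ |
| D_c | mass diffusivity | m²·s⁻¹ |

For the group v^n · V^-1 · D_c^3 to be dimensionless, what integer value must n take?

-3

Balance the L exponent: (1)·n from v, plus −(3) + 3·(2) = 3 from the rest, must sum to zero.
n + 3 = 0, so n = -3.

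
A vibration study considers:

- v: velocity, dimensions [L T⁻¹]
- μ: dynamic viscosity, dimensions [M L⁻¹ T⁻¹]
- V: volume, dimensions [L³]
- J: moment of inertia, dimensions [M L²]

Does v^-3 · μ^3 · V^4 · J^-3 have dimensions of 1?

Sum the exponent of each base dimension across the product:
  M: −3·[v]_M + 3·[μ]_M + 4·[V]_M − 3·[J]_M = −3·(0) + 3·(1) + 4·(0) − 3·(1) = 0
  L: −3·[v]_L + 3·[μ]_L + 4·[V]_L − 3·[J]_L = −3·(1) + 3·(-1) + 4·(3) − 3·(2) = 0
  T: −3·[v]_T + 3·[μ]_T + 4·[V]_T − 3·[J]_T = −3·(-1) + 3·(-1) + 4·(0) − 3·(0) = 0
All base exponents vanish — dimensionless.

yes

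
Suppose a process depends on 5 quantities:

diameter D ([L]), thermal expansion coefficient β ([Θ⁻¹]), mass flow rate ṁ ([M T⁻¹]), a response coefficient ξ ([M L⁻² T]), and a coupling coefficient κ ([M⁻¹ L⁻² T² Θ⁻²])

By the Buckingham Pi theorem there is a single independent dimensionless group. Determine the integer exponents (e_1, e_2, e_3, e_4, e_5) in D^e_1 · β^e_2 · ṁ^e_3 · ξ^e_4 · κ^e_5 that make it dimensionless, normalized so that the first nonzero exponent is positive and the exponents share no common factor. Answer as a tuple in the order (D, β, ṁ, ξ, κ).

M: e_1·(0) + e_2·(0) + e_3·(1) + e_4·(1) + e_5·(-1) = 0
L: e_1·(1) + e_2·(0) + e_3·(0) + e_4·(-2) + e_5·(-2) = 0
T: e_1·(0) + e_2·(0) + e_3·(-1) + e_4·(1) + e_5·(2) = 0
Θ: e_1·(0) + e_2·(-1) + e_3·(0) + e_4·(0) + e_5·(-2) = 0
Solving this homogeneous linear system for the smallest-integer solution (first nonzero entry positive) gives (2, -4, 3, -1, 2).

(2, -4, 3, -1, 2)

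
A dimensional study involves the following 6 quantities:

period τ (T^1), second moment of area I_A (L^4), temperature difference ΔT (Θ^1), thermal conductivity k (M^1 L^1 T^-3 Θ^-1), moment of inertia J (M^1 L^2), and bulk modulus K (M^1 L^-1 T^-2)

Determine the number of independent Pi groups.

There are 6 variables and 4 base dimensions (M, L, T, Θ).
The dimension matrix has rank 4.
Independent dimensionless groups: 6 − 4 = 2.

2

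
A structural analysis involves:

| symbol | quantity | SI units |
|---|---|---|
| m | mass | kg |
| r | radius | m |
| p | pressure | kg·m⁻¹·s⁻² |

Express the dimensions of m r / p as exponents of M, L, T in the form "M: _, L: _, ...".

Collect each base-dimension exponent across the product:
  M: (1) + (0) − (1) = 0
  L: (0) + (1) − (-1) = 2
  T: (0) + (0) − (-2) = 2
So the dimensions are [L² T²].

M: 0, L: 2, T: 2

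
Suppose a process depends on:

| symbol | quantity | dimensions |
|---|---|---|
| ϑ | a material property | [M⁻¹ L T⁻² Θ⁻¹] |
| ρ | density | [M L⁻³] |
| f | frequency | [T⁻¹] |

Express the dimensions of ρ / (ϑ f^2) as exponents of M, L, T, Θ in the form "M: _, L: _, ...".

Collect each base-dimension exponent across the product:
  M: −(-1) + (1) − 2·(0) = 2
  L: −(1) + (-3) − 2·(0) = -4
  T: −(-2) + (0) − 2·(-1) = 4
  Θ: −(-1) + (0) − 2·(0) = 1
So the dimensions are [M² L⁻⁴ T⁴ Θ].

M: 2, L: -4, T: 4, Θ: 1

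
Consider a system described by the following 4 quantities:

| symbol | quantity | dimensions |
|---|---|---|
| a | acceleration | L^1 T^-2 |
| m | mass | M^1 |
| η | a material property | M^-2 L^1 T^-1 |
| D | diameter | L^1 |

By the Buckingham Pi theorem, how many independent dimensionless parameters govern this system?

There are 4 variables and 3 base dimensions (M, L, T).
The dimension matrix has rank 3.
Independent dimensionless groups: 4 − 3 = 1.

1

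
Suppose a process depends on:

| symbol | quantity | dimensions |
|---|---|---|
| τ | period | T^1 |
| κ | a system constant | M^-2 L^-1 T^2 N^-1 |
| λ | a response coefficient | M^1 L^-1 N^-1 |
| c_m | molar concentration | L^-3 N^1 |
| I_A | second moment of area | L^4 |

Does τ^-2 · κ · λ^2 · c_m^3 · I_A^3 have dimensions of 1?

Sum the exponent of each base dimension across the product:
  M: −2·[τ]_M + [κ]_M + 2·[λ]_M + 3·[c_m]_M + 3·[I_A]_M = −2·(0) + (-2) + 2·(1) + 3·(0) + 3·(0) = 0
  L: −2·[τ]_L + [κ]_L + 2·[λ]_L + 3·[c_m]_L + 3·[I_A]_L = −2·(0) + (-1) + 2·(-1) + 3·(-3) + 3·(4) = 0
  T: −2·[τ]_T + [κ]_T + 2·[λ]_T + 3·[c_m]_T + 3·[I_A]_T = −2·(1) + (2) + 2·(0) + 3·(0) + 3·(0) = 0
  N: −2·[τ]_N + [κ]_N + 2·[λ]_N + 3·[c_m]_N + 3·[I_A]_N = −2·(0) + (-1) + 2·(-1) + 3·(1) + 3·(0) = 0
All base exponents vanish — dimensionless.

yes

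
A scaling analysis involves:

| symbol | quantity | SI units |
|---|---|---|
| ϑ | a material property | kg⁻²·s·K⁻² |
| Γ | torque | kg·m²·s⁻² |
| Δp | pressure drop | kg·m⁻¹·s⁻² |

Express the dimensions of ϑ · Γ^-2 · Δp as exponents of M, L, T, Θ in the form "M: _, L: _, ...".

M: -3, L: -5, T: 3, Θ: -2

Collect each base-dimension exponent across the product:
  M: (-2) − 2·(1) + (1) = -3
  L: (0) − 2·(2) + (-1) = -5
  T: (1) − 2·(-2) + (-2) = 3
  Θ: (-2) − 2·(0) + (0) = -2
So the dimensions are [M⁻³ L⁻⁵ T³ Θ⁻²].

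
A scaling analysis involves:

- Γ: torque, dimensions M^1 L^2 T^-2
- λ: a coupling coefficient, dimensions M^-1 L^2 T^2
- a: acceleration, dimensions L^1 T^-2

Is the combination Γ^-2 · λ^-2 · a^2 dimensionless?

no

Sum the exponent of each base dimension across the product:
  M: −2·[Γ]_M − 2·[λ]_M + 2·[a]_M = −2·(1) − 2·(-1) + 2·(0) = 0
  L: −2·[Γ]_L − 2·[λ]_L + 2·[a]_L = −2·(2) − 2·(2) + 2·(1) = -6
  T: −2·[Γ]_T − 2·[λ]_T + 2·[a]_T = −2·(-2) − 2·(2) + 2·(-2) = -4
Net dimensions [L⁻⁶ T⁻⁴] ≠ [1] — not dimensionless.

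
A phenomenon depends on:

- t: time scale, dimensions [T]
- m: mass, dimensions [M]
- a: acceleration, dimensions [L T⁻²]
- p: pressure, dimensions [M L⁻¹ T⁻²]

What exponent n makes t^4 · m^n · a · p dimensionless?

-1

Balance the M exponent: (1)·n from m, plus 4·(0) + (0) + (1) = 1 from the rest, must sum to zero.
n + 1 = 0, so n = -1.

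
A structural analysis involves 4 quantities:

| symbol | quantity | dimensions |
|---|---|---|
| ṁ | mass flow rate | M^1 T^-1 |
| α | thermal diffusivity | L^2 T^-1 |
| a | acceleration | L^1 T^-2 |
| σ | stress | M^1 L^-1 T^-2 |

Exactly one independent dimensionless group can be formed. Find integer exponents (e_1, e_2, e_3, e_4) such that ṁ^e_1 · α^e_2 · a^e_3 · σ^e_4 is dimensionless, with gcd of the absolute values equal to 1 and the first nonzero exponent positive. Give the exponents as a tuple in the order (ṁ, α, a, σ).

(1, -1, 1, -1)

M: e_1·(1) + e_2·(0) + e_3·(0) + e_4·(1) = 0
L: e_1·(0) + e_2·(2) + e_3·(1) + e_4·(-1) = 0
T: e_1·(-1) + e_2·(-1) + e_3·(-2) + e_4·(-2) = 0
Solving this homogeneous linear system for the smallest-integer solution (first nonzero entry positive) gives (1, -1, 1, -1).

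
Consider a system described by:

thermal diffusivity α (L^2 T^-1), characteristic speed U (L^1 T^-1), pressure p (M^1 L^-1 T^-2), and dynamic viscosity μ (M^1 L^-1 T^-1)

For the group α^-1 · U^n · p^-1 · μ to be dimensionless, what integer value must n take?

2

Balance the L exponent: (1)·n from U, plus −(2) − (-1) + (-1) = -2 from the rest, must sum to zero.
n − 2 = 0, so n = 2.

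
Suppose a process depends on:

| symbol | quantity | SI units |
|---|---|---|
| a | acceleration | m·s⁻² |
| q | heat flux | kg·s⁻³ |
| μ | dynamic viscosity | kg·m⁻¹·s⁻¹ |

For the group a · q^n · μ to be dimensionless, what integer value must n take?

Balance the M exponent: (1)·n from q, plus (0) + (1) = 1 from the rest, must sum to zero.
n + 1 = 0, so n = -1.

-1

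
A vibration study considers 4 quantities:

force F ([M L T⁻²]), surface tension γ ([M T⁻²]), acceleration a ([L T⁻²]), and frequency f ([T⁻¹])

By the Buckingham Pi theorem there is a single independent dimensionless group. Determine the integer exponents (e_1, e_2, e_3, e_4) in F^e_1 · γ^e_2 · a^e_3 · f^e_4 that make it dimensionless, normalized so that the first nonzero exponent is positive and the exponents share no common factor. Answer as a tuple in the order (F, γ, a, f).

(1, -1, -1, 2)

M: e_1·(1) + e_2·(1) + e_3·(0) + e_4·(0) = 0
L: e_1·(1) + e_2·(0) + e_3·(1) + e_4·(0) = 0
T: e_1·(-2) + e_2·(-2) + e_3·(-2) + e_4·(-1) = 0
Solving this homogeneous linear system for the smallest-integer solution (first nonzero entry positive) gives (1, -1, -1, 2).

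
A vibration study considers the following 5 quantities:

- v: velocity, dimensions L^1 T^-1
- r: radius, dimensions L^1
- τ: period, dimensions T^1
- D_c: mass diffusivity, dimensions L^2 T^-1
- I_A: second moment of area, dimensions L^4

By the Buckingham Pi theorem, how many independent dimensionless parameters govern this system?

There are 5 variables and 2 base dimensions (L, T).
The dimension matrix has rank 2.
Independent dimensionless groups: 5 − 2 = 3.

3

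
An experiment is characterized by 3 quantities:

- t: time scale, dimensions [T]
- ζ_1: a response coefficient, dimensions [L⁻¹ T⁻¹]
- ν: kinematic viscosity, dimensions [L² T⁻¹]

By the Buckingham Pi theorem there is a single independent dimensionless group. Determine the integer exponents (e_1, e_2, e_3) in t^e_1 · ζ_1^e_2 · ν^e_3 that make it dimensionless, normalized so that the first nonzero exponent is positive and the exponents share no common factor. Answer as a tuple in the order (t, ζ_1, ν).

(3, 2, 1)

L: e_1·(0) + e_2·(-1) + e_3·(2) = 0
T: e_1·(1) + e_2·(-1) + e_3·(-1) = 0
Solving this homogeneous linear system for the smallest-integer solution (first nonzero entry positive) gives (3, 2, 1).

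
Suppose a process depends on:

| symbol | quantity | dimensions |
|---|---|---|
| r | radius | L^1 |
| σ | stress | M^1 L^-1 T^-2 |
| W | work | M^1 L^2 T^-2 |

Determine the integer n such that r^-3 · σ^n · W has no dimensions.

Balance the M exponent: (1)·n from σ, plus −3·(0) + (1) = 1 from the rest, must sum to zero.
n + 1 = 0, so n = -1.

-1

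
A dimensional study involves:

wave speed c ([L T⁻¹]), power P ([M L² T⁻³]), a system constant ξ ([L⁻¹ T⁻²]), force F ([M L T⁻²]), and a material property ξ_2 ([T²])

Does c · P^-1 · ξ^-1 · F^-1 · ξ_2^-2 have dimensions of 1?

Sum the exponent of each base dimension across the product:
  M: [c]_M − [P]_M − [ξ]_M − [F]_M − 2·[ξ_2]_M = (0) − (1) − (0) − (1) − 2·(0) = -2
  L: [c]_L − [P]_L − [ξ]_L − [F]_L − 2·[ξ_2]_L = (1) − (2) − (-1) − (1) − 2·(0) = -1
  T: [c]_T − [P]_T − [ξ]_T − [F]_T − 2·[ξ_2]_T = (-1) − (-3) − (-2) − (-2) − 2·(2) = 2
Net dimensions [M⁻² L⁻¹ T²] ≠ [1] — not dimensionless.

no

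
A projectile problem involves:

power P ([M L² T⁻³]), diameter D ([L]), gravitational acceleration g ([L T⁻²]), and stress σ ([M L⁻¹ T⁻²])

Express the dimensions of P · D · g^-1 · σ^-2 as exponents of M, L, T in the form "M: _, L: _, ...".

Collect each base-dimension exponent across the product:
  M: (1) + (0) − (0) − 2·(1) = -1
  L: (2) + (1) − (1) − 2·(-1) = 4
  T: (-3) + (0) − (-2) − 2·(-2) = 3
So the dimensions are [M⁻¹ L⁴ T³].

M: -1, L: 4, T: 3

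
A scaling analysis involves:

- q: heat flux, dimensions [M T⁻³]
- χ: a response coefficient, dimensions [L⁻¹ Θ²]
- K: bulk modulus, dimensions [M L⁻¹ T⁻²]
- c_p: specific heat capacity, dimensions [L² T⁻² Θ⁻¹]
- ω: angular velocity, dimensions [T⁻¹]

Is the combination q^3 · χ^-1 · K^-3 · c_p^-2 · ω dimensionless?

Sum the exponent of each base dimension across the product:
  M: 3·[q]_M − [χ]_M − 3·[K]_M − 2·[c_p]_M + [ω]_M = 3·(1) − (0) − 3·(1) − 2·(0) + (0) = 0
  L: 3·[q]_L − [χ]_L − 3·[K]_L − 2·[c_p]_L + [ω]_L = 3·(0) − (-1) − 3·(-1) − 2·(2) + (0) = 0
  T: 3·[q]_T − [χ]_T − 3·[K]_T − 2·[c_p]_T + [ω]_T = 3·(-3) − (0) − 3·(-2) − 2·(-2) + (-1) = 0
  Θ: 3·[q]_Θ − [χ]_Θ − 3·[K]_Θ − 2·[c_p]_Θ + [ω]_Θ = 3·(0) − (2) − 3·(0) − 2·(-1) + (0) = 0
All base exponents vanish — dimensionless.

yes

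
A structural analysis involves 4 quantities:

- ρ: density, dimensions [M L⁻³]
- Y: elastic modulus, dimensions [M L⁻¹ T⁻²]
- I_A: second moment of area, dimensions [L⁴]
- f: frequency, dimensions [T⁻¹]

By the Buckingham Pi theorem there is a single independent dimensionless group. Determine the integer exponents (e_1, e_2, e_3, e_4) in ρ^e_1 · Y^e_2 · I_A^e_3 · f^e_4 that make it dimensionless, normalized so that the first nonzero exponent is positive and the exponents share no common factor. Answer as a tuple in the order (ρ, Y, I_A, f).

(2, -2, 1, 4)

M: e_1·(1) + e_2·(1) + e_3·(0) + e_4·(0) = 0
L: e_1·(-3) + e_2·(-1) + e_3·(4) + e_4·(0) = 0
T: e_1·(0) + e_2·(-2) + e_3·(0) + e_4·(-1) = 0
Solving this homogeneous linear system for the smallest-integer solution (first nonzero entry positive) gives (2, -2, 1, 4).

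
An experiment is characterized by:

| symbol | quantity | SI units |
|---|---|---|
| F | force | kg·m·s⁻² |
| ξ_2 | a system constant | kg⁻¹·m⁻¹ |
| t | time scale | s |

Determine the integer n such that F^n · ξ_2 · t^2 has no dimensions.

Balance the M exponent: (1)·n from F, plus (-1) + 2·(0) = -1 from the rest, must sum to zero.
n − 1 = 0, so n = 1.

1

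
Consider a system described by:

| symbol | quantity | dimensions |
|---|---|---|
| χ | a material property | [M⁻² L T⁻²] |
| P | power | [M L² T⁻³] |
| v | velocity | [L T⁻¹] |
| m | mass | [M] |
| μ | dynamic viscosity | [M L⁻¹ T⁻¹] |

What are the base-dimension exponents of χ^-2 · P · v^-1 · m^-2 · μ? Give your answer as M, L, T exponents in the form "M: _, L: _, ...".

M: 4, L: -2, T: 1

Collect each base-dimension exponent across the product:
  M: −2·(-2) + (1) − (0) − 2·(1) + (1) = 4
  L: −2·(1) + (2) − (1) − 2·(0) + (-1) = -2
  T: −2·(-2) + (-3) − (-1) − 2·(0) + (-1) = 1
So the dimensions are [M⁴ L⁻² T].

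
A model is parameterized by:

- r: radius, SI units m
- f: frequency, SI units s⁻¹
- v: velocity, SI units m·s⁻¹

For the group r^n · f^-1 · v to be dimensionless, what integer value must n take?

-1

Balance the L exponent: (1)·n from r, plus −(0) + (1) = 1 from the rest, must sum to zero.
n + 1 = 0, so n = -1.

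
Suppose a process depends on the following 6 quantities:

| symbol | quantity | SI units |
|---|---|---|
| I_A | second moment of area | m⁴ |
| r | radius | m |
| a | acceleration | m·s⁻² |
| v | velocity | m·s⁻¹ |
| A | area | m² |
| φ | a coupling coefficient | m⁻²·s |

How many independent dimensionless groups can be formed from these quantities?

There are 6 variables and 2 base dimensions (L, T).
The dimension matrix has rank 2.
Independent dimensionless groups: 6 − 2 = 4.

4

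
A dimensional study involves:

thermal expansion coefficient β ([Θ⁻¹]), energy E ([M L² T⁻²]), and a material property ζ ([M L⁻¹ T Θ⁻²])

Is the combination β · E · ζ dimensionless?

Sum the exponent of each base dimension across the product:
  M: [β]_M + [E]_M + [ζ]_M = (0) + (1) + (1) = 2
  L: [β]_L + [E]_L + [ζ]_L = (0) + (2) + (-1) = 1
  T: [β]_T + [E]_T + [ζ]_T = (0) + (-2) + (1) = -1
  Θ: [β]_Θ + [E]_Θ + [ζ]_Θ = (-1) + (0) + (-2) = -3
Net dimensions [M² L T⁻¹ Θ⁻³] ≠ [1] — not dimensionless.

no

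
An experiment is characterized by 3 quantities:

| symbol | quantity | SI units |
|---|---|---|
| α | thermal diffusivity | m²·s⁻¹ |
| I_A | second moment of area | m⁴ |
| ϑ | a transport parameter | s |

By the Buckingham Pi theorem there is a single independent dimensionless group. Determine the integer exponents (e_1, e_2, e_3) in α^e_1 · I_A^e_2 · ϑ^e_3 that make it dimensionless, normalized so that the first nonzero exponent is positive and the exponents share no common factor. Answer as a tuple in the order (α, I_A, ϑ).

L: e_1·(2) + e_2·(4) + e_3·(0) = 0
T: e_1·(-1) + e_2·(0) + e_3·(1) = 0
Solving this homogeneous linear system for the smallest-integer solution (first nonzero entry positive) gives (2, -1, 2).

(2, -1, 2)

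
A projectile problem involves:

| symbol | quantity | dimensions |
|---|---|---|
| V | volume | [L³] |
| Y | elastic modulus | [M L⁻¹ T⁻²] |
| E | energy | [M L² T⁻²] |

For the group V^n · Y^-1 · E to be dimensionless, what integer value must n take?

-1

Balance the L exponent: (3)·n from V, plus −(-1) + (2) = 3 from the rest, must sum to zero.
3n + 3 = 0, so n = -1.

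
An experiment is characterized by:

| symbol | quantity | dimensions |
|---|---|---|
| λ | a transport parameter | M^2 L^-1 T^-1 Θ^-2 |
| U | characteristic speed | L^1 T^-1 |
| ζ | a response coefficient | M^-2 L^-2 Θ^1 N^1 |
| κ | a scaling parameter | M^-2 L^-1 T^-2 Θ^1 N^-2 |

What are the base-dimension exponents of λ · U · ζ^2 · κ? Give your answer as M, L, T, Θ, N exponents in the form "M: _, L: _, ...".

M: -4, L: -5, T: -4, Θ: 1, N: 0

Collect each base-dimension exponent across the product:
  M: (2) + (0) + 2·(-2) + (-2) = -4
  L: (-1) + (1) + 2·(-2) + (-1) = -5
  T: (-1) + (-1) + 2·(0) + (-2) = -4
  Θ: (-2) + (0) + 2·(1) + (1) = 1
  N: (0) + (0) + 2·(1) + (-2) = 0
So the dimensions are [M⁻⁴ L⁻⁵ T⁻⁴ Θ].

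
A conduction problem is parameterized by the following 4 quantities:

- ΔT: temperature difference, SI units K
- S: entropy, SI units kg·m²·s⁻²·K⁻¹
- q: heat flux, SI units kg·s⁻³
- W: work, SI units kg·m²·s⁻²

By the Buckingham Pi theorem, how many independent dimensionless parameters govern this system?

There are 4 variables and 4 base dimensions (M, L, T, Θ).
The dimension matrix has rank 3 (less than 4: the dimension vectors are linearly dependent).
Independent dimensionless groups: 4 − 3 = 1.

1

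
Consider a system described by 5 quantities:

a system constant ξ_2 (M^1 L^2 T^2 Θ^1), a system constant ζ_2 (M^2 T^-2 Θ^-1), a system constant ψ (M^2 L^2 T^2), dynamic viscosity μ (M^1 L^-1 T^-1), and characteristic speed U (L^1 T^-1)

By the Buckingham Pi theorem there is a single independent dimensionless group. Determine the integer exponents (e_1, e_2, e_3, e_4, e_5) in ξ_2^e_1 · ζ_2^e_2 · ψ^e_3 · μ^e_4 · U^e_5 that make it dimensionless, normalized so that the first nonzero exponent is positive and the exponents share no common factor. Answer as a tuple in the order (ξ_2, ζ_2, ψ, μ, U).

M: e_1·(1) + e_2·(2) + e_3·(2) + e_4·(1) + e_5·(0) = 0
L: e_1·(2) + e_2·(0) + e_3·(2) + e_4·(-1) + e_5·(1) = 0
T: e_1·(2) + e_2·(-2) + e_3·(2) + e_4·(-1) + e_5·(-1) = 0
Θ: e_1·(1) + e_2·(-1) + e_3·(0) + e_4·(0) + e_5·(0) = 0
Solving this homogeneous linear system for the smallest-integer solution (first nonzero entry positive) gives (1, 1, -1, -1, -1).

(1, 1, -1, -1, -1)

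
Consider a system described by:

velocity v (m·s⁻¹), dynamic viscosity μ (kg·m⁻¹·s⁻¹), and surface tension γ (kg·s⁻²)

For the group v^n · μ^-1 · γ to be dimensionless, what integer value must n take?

Balance the L exponent: (1)·n from v, plus −(-1) + (0) = 1 from the rest, must sum to zero.
n + 1 = 0, so n = -1.

-1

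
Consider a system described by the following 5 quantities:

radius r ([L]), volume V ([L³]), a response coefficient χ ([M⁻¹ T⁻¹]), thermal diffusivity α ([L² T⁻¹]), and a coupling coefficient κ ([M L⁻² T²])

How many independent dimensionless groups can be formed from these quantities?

There are 5 variables and 3 base dimensions (M, L, T).
The dimension matrix has rank 3.
Independent dimensionless groups: 5 − 3 = 2.

2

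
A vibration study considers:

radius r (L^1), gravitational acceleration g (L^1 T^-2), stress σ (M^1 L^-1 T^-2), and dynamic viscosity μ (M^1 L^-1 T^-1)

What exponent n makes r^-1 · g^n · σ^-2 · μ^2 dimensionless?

Balance the L exponent: (1)·n from g, plus −(1) − 2·(-1) + 2·(-1) = -1 from the rest, must sum to zero.
n − 1 = 0, so n = 1.

1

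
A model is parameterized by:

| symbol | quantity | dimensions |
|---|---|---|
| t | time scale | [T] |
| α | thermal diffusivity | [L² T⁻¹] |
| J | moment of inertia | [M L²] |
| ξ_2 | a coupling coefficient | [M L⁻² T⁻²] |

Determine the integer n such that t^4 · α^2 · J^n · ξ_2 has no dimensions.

Balance the M exponent: (1)·n from J, plus 4·(0) + 2·(0) + (1) = 1 from the rest, must sum to zero.
n + 1 = 0, so n = -1.

-1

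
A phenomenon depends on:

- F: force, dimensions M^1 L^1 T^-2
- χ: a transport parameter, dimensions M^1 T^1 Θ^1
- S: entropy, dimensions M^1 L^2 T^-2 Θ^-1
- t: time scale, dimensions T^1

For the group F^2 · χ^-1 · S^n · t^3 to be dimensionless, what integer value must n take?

Balance the M exponent: (1)·n from S, plus 2·(1) − (1) + 3·(0) = 1 from the rest, must sum to zero.
n + 1 = 0, so n = -1.

-1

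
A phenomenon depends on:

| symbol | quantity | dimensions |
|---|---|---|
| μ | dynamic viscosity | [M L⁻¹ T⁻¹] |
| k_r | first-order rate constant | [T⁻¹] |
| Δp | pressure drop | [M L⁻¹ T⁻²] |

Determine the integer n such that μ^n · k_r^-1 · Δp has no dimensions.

-1

Balance the M exponent: (1)·n from μ, plus −(0) + (1) = 1 from the rest, must sum to zero.
n + 1 = 0, so n = -1.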